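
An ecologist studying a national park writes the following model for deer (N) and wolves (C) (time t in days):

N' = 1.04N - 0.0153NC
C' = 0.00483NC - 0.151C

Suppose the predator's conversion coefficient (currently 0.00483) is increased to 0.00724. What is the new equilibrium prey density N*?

At the interior fixed point, setting dC/dt = 0 with C > 0 fixes N* = (predator death rate)/(NC coefficient) — independent of the other coefficients.
With the change, N* = 0.151/0.00724 = 20.9; it falls from 31.3.

N* ≈ 20.9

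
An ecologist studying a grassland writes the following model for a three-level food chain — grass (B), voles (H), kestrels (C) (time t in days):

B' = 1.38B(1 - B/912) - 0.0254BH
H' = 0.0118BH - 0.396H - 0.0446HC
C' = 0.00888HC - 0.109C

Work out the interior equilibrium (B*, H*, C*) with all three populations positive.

B* ≈ 706, H* ≈ 12.3, C* ≈ 178

From dC/dt = 0: 0.00888H* = 0.109, so H* = 12.3.
From dB/dt = 0: 1.38(1 - B*/912) = 0.0254·12.3, giving B* = 912·(1 - 0.226) = 706.
From dH/dt = 0: 0.0118·706 - 0.396 = 0.0446C*, so C* = 7.93/0.0446 = 178.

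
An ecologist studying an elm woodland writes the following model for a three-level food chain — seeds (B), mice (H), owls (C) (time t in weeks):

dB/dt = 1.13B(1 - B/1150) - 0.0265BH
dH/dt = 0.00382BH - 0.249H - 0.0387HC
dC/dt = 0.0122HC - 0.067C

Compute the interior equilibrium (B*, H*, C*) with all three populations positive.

B* ≈ 1000, H* ≈ 5.49, C* ≈ 92.5

From dC/dt = 0: 0.0122H* = 0.067, so H* = 5.49.
From dB/dt = 0: 1.13(1 - B*/1150) = 0.0265·5.49, giving B* = 1150·(1 - 0.129) = 1000.
From dH/dt = 0: 0.00382·1000 - 0.249 = 0.0387C*, so C* = 3.58/0.0387 = 92.5.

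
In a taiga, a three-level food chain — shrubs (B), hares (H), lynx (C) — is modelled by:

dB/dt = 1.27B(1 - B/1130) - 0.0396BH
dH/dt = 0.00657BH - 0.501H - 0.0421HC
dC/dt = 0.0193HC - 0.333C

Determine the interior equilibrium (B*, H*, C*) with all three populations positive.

From dC/dt = 0: 0.0193H* = 0.333, so H* = 17.3.
From dB/dt = 0: 1.27(1 - B*/1130) = 0.0396·17.3, giving B* = 1130·(1 - 0.538) = 522.
From dH/dt = 0: 0.00657·522 - 0.501 = 0.0421C*, so C* = 2.93/0.0421 = 69.6.

B* ≈ 522, H* ≈ 17.3, C* ≈ 69.6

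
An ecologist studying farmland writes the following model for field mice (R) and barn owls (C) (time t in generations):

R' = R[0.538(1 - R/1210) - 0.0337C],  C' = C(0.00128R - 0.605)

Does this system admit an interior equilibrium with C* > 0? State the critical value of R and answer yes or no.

The predator equation gives dC/dt > 0 only when R > 0.605/0.00128 = 473.
Without the predator, R → K = 1210. Since 1210 > 473, the predator can invade and persist.

Threshold R = 473; K > 473, so yes, the predator persists.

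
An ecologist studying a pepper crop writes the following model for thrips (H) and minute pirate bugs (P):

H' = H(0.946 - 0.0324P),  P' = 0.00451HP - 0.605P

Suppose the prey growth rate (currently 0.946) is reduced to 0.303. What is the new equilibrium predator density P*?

At the interior fixed point, setting dH/dt = 0 with H > 0 fixes P* = (prey growth rate)/(HP coefficient) — independent of the other coefficients.
With the change, P* = 0.303/0.0324 = 9.35; it falls from 29.2.

P* ≈ 9.35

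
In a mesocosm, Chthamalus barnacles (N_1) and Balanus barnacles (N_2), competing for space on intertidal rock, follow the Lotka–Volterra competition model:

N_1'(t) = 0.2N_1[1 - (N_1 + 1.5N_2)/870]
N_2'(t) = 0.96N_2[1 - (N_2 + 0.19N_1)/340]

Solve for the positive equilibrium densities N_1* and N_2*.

Setting both brackets to zero gives the nullclines N_1 + 1.5N_2 = 870 and 0.19N_1 + N_2 = 340.
Substituting N_2 = 340 - 0.19N_1 into the first: N_1(1 - 1.5·0.19) = 870 - 1.5·340.
So N_1* = 360/0.715 = 503, and then N_2* = 340 - 0.19·503 = 244.

N_1* ≈ 503, N_2* ≈ 244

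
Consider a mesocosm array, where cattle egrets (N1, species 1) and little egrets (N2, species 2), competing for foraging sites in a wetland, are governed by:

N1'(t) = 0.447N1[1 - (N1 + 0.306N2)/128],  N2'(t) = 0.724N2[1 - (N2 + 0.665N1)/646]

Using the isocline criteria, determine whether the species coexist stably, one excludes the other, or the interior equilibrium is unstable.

Compare the nullcline intercepts: K1/α12 = 128/0.306 = 418 < K2 = 646; K2/α21 = 646/0.665 = 971 > K1 = 128.
Since the inequalities point opposite ways, species 2 can invade but species 1 cannot.

species 2 excludes species 1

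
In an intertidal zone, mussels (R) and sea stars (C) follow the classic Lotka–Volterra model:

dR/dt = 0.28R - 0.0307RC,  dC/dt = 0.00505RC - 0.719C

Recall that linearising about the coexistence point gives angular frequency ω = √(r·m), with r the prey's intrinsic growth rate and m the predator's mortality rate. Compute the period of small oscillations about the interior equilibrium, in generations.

Here r = 0.28 and m = 0.719, so r·m = 0.201.
ω = √0.201 = 0.449 per generation, hence T = 2π/ω ≈ 14 generations.

T ≈ 14 generations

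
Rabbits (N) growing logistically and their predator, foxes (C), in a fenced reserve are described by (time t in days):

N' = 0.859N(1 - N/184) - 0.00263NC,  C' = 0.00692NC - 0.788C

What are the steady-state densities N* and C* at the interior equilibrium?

From dC/dt = 0 with C > 0: 0.00692N* = 0.788, so N* = 114.
Substitute into dN/dt = 0: 0.859(1 - 114/184) = 0.00263C*.
The bracket is 0.381, giving C* = 0.327/0.00263 = 124.

N* ≈ 114, C* ≈ 124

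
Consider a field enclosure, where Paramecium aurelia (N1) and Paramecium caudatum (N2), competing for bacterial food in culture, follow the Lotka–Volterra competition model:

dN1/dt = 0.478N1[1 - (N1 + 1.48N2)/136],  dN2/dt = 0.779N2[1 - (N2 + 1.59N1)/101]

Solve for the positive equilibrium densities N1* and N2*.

N1* ≈ 9.96, N2* ≈ 85.2

Setting both brackets to zero gives the nullclines N1 + 1.48N2 = 136 and 1.59N1 + N2 = 101.
Substituting N2 = 101 - 1.59N1 into the first: N1(1 - 1.48·1.59) = 136 - 1.48·101.
So N1* = -13.5/-1.35 = 9.96, and then N2* = 101 - 1.59·9.96 = 85.2.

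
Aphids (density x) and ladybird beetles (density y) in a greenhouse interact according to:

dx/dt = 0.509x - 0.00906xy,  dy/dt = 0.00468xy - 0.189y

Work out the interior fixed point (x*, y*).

Set dy/dt = 0 with y > 0: 0.00468x - 0.189 = 0, so x* = 0.189/0.00468 = 40.4.
Set dx/dt = 0 with x > 0: 0.509 - 0.00906y = 0, so y* = 0.509/0.00906 = 56.2.

x* ≈ 40.4, y* ≈ 56.2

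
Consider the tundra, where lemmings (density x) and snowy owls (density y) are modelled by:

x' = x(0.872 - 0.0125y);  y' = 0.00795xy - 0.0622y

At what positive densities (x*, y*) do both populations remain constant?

x* ≈ 7.82, y* ≈ 69.8

Set dy/dt = 0 with y > 0: 0.00795x - 0.0622 = 0, so x* = 0.0622/0.00795 = 7.82.
Set dx/dt = 0 with x > 0: 0.872 - 0.0125y = 0, so y* = 0.872/0.0125 = 69.8.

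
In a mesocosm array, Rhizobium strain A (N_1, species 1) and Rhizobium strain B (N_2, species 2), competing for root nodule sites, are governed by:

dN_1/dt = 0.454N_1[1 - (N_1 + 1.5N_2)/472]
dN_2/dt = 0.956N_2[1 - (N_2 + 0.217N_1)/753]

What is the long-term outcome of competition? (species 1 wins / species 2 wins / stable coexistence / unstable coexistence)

species 2 excludes species 1

Compare the nullcline intercepts: K1/α12 = 472/1.5 = 315 < K2 = 753; K2/α21 = 753/0.217 = 3470 > K1 = 472.
Since the inequalities point opposite ways, species 2 can invade but species 1 cannot.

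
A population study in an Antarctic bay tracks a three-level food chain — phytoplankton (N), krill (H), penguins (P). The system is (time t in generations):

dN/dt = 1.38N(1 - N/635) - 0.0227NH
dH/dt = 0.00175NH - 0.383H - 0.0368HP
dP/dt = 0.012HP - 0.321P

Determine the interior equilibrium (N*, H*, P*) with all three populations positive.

N* ≈ 356, H* ≈ 26.8, P* ≈ 6.5

From dP/dt = 0: 0.012H* = 0.321, so H* = 26.8.
From dN/dt = 0: 1.38(1 - N*/635) = 0.0227·26.8, giving N* = 635·(1 - 0.44) = 356.
From dH/dt = 0: 0.00175·356 - 0.383 = 0.0368P*, so P* = 0.239/0.0368 = 6.5.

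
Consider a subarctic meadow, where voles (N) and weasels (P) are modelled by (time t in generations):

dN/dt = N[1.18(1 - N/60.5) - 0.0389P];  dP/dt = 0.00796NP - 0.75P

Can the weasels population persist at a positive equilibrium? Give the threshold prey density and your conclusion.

The predator equation gives dP/dt > 0 only when N > 0.75/0.00796 = 94.2.
Without the predator, N → K = 60.5. Since 60.5 < 94.2, the predator cannot invade.

Threshold N = 94.2; K < 94.2, so no, the predator goes extinct.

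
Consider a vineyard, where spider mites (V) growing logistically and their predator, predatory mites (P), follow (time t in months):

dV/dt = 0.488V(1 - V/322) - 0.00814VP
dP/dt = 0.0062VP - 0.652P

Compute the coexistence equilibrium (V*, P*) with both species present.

From dP/dt = 0 with P > 0: 0.0062V* = 0.652, so V* = 105.
Substitute into dV/dt = 0: 0.488(1 - 105/322) = 0.00814P*.
The bracket is 0.673, giving P* = 0.329/0.00814 = 40.4.

V* ≈ 105, P* ≈ 40.4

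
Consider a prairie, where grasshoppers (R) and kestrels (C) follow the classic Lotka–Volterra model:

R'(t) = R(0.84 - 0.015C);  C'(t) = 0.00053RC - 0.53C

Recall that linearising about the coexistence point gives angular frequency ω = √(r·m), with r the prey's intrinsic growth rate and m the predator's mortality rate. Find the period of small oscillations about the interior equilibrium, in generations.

T ≈ 9.42 generations

Here r = 0.84 and m = 0.53, so r·m = 0.445.
ω = √0.445 = 0.667 per generation, hence T = 2π/ω ≈ 9.42 generations.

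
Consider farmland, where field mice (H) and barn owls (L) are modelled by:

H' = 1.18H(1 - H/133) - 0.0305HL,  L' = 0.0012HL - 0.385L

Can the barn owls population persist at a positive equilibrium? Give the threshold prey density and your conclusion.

The predator equation gives dL/dt > 0 only when H > 0.385/0.0012 = 321.
Without the predator, H → K = 133. Since 133 < 321, the predator cannot invade.

Threshold H = 321; K < 321, so no, the predator goes extinct.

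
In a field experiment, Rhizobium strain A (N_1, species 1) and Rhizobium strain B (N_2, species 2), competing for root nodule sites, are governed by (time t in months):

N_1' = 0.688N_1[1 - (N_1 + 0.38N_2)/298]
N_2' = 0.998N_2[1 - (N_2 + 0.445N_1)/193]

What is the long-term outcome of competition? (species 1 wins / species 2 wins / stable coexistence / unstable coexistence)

Compare the nullcline intercepts: K1/α12 = 298/0.38 = 784 > K2 = 193; K2/α21 = 193/0.445 = 434 > K1 = 298.
Since both inequalities hold, each species can invade when rare, so the interior equilibrium is stable.

stable coexistence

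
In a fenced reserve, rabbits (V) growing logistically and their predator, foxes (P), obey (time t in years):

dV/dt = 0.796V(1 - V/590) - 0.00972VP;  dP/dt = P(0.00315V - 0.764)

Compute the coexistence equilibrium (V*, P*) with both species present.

V* ≈ 243, P* ≈ 48.2

From dP/dt = 0 with P > 0: 0.00315V* = 0.764, so V* = 243.
Substitute into dV/dt = 0: 0.796(1 - 243/590) = 0.00972P*.
The bracket is 0.589, giving P* = 0.469/0.00972 = 48.2.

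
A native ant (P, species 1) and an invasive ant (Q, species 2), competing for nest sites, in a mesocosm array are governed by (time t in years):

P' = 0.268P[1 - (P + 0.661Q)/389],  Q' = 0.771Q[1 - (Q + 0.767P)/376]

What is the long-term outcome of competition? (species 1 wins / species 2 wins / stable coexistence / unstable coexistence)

Compare the nullcline intercepts: K1/α12 = 389/0.661 = 589 > K2 = 376; K2/α21 = 376/0.767 = 490 > K1 = 389.
Since both inequalities hold, each species can invade when rare, so the interior equilibrium is stable.

stable coexistence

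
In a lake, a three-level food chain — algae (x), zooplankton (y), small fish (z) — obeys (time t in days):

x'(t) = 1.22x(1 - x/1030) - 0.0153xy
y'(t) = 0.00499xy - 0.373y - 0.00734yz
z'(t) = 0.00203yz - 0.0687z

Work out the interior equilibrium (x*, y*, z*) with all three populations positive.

From dz/dt = 0: 0.00203y* = 0.0687, so y* = 33.8.
From dx/dt = 0: 1.22(1 - x*/1030) = 0.0153·33.8, giving x* = 1030·(1 - 0.424) = 593.
From dy/dt = 0: 0.00499·593 - 0.373 = 0.00734z*, so z* = 2.59/0.00734 = 352.

x* ≈ 593, y* ≈ 33.8, z* ≈ 352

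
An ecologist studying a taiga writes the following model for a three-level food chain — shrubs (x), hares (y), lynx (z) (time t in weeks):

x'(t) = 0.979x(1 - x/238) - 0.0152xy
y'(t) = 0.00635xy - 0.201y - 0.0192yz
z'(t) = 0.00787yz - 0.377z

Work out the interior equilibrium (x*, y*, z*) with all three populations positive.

From dz/dt = 0: 0.00787y* = 0.377, so y* = 47.9.
From dx/dt = 0: 0.979(1 - x*/238) = 0.0152·47.9, giving x* = 238·(1 - 0.744) = 61.
From dy/dt = 0: 0.00635·61 - 0.201 = 0.0192z*, so z* = 0.186/0.0192 = 9.7.

x* ≈ 61, y* ≈ 47.9, z* ≈ 9.7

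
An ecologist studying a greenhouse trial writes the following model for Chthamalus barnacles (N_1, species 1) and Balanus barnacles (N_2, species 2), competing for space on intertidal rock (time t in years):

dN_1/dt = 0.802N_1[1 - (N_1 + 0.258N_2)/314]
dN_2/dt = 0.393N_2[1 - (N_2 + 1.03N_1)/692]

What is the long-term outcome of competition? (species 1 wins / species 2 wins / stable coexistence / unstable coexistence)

stable coexistence

Compare the nullcline intercepts: K1/α12 = 314/0.258 = 1220 > K2 = 692; K2/α21 = 692/1.03 = 672 > K1 = 314.
Since both inequalities hold, each species can invade when rare, so the interior equilibrium is stable.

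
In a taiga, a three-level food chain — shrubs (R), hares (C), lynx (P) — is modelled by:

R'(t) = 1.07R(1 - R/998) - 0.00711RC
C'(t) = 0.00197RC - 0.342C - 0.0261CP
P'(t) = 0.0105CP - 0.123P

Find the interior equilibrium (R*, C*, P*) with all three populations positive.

From dP/dt = 0: 0.0105C* = 0.123, so C* = 11.7.
From dR/dt = 0: 1.07(1 - R*/998) = 0.00711·11.7, giving R* = 998·(1 - 0.0778) = 920.
From dC/dt = 0: 0.00197·920 - 0.342 = 0.0261P*, so P* = 1.47/0.0261 = 56.4.

R* ≈ 920, C* ≈ 11.7, P* ≈ 56.4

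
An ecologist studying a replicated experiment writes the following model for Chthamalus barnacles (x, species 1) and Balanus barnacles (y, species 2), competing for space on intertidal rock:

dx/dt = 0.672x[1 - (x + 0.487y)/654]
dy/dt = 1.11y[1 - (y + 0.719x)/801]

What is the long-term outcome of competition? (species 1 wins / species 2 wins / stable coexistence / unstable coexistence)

Compare the nullcline intercepts: K1/α12 = 654/0.487 = 1340 > K2 = 801; K2/α21 = 801/0.719 = 1110 > K1 = 654.
Since both inequalities hold, each species can invade when rare, so the interior equilibrium is stable.

stable coexistence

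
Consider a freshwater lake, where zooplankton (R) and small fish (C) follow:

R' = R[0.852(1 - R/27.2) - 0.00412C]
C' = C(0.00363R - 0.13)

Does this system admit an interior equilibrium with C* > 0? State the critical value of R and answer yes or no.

The predator equation gives dC/dt > 0 only when R > 0.13/0.00363 = 35.8.
Without the predator, R → K = 27.2. Since 27.2 < 35.8, the predator cannot invade.

Threshold R = 35.8; K < 35.8, so no, the predator goes extinct.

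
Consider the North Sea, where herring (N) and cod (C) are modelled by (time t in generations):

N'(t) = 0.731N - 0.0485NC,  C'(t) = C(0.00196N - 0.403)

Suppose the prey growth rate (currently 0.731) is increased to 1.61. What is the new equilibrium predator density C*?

C* ≈ 33.2

At the interior fixed point, setting dN/dt = 0 with N > 0 fixes C* = (prey growth rate)/(NC coefficient) — independent of the other coefficients.
With the change, C* = 1.61/0.0485 = 33.2; it rises from 15.1.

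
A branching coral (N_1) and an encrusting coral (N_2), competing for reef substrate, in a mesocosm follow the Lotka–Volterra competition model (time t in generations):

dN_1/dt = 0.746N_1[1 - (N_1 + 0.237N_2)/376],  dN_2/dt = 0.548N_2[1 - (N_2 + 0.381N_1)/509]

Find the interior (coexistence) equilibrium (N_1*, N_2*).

N_1* ≈ 281, N_2* ≈ 402

Setting both brackets to zero gives the nullclines N_1 + 0.237N_2 = 376 and 0.381N_1 + N_2 = 509.
Substituting N_2 = 509 - 0.381N_1 into the first: N_1(1 - 0.237·0.381) = 376 - 0.237·509.
So N_1* = 255/0.91 = 281, and then N_2* = 509 - 0.381·281 = 402.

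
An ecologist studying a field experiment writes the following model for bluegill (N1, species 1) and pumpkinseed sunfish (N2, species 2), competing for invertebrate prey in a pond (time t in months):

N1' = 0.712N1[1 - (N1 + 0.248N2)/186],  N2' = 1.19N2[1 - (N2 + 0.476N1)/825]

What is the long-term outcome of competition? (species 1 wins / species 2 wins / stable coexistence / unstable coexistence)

species 2 excludes species 1

Compare the nullcline intercepts: K1/α12 = 186/0.248 = 750 < K2 = 825; K2/α21 = 825/0.476 = 1730 > K1 = 186.
Since the inequalities point opposite ways, species 2 can invade but species 1 cannot.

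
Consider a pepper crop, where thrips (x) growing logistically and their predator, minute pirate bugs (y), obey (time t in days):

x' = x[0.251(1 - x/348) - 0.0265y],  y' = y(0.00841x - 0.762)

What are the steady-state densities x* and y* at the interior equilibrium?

From dy/dt = 0 with y > 0: 0.00841x* = 0.762, so x* = 90.6.
Substitute into dx/dt = 0: 0.251(1 - 90.6/348) = 0.0265y*.
The bracket is 0.74, giving y* = 0.186/0.0265 = 7.01.

x* ≈ 90.6, y* ≈ 7.01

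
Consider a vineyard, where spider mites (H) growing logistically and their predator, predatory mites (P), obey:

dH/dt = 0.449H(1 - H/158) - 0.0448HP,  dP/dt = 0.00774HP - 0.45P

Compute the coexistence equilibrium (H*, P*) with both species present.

From dP/dt = 0 with P > 0: 0.00774H* = 0.45, so H* = 58.1.
Substitute into dH/dt = 0: 0.449(1 - 58.1/158) = 0.0448P*.
The bracket is 0.632, giving P* = 0.284/0.0448 = 6.33.

H* ≈ 58.1, P* ≈ 6.33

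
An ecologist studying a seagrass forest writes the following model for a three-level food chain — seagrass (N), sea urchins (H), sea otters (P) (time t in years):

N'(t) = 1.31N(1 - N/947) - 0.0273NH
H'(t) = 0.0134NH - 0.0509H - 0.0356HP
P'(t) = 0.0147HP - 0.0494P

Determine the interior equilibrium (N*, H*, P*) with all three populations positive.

From dP/dt = 0: 0.0147H* = 0.0494, so H* = 3.36.
From dN/dt = 0: 1.31(1 - N*/947) = 0.0273·3.36, giving N* = 947·(1 - 0.07) = 881.
From dH/dt = 0: 0.0134·881 - 0.0509 = 0.0356P*, so P* = 11.8/0.0356 = 330.

N* ≈ 881, H* ≈ 3.36, P* ≈ 330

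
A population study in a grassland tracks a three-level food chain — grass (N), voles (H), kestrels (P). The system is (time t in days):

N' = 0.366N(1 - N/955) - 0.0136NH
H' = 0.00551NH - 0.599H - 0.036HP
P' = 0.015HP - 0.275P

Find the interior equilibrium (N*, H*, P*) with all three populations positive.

N* ≈ 304, H* ≈ 18.3, P* ≈ 30

From dP/dt = 0: 0.015H* = 0.275, so H* = 18.3.
From dN/dt = 0: 0.366(1 - N*/955) = 0.0136·18.3, giving N* = 955·(1 - 0.681) = 304.
From dH/dt = 0: 0.00551·304 - 0.599 = 0.036P*, so P* = 1.08/0.036 = 30.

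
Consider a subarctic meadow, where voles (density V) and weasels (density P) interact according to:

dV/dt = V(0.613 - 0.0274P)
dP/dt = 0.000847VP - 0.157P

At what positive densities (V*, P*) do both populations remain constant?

Set dP/dt = 0 with P > 0: 0.000847V - 0.157 = 0, so V* = 0.157/0.000847 = 185.
Set dV/dt = 0 with V > 0: 0.613 - 0.0274P = 0, so P* = 0.613/0.0274 = 22.4.

V* ≈ 185, P* ≈ 22.4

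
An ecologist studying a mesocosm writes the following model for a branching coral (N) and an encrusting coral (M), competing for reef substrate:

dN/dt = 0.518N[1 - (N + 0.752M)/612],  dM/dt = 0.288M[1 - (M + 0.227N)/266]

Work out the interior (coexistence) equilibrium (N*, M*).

Setting both brackets to zero gives the nullclines N + 0.752M = 612 and 0.227N + M = 266.
Substituting M = 266 - 0.227N into the first: N(1 - 0.752·0.227) = 612 - 0.752·266.
So N* = 412/0.829 = 497, and then M* = 266 - 0.227·497 = 153.

N* ≈ 497, M* ≈ 153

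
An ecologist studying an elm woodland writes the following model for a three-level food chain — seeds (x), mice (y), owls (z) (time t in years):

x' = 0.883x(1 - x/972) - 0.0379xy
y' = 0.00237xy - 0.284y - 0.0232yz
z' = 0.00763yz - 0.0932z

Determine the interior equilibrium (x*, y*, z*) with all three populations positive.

x* ≈ 462, y* ≈ 12.2, z* ≈ 35

From dz/dt = 0: 0.00763y* = 0.0932, so y* = 12.2.
From dx/dt = 0: 0.883(1 - x*/972) = 0.0379·12.2, giving x* = 972·(1 - 0.524) = 462.
From dy/dt = 0: 0.00237·462 - 0.284 = 0.0232z*, so z* = 0.812/0.0232 = 35.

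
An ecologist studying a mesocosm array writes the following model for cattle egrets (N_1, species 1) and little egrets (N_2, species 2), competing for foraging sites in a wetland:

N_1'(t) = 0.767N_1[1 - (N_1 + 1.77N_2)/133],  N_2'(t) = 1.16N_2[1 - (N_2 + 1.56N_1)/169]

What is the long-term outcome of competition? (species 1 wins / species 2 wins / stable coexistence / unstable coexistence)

Compare the nullcline intercepts: K1/α12 = 133/1.77 = 75.1 < K2 = 169; K2/α21 = 169/1.56 = 108 < K1 = 133.
Since both are reversed, neither can invade when rare; the interior point is a saddle.

unstable coexistence (outcome depends on initial conditions)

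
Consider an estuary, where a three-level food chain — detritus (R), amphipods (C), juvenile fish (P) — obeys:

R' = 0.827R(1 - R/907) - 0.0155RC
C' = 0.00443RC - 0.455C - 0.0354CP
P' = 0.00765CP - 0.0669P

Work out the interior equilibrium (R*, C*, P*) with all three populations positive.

R* ≈ 758, C* ≈ 8.75, P* ≈ 82

From dP/dt = 0: 0.00765C* = 0.0669, so C* = 8.75.
From dR/dt = 0: 0.827(1 - R*/907) = 0.0155·8.75, giving R* = 907·(1 - 0.164) = 758.
From dC/dt = 0: 0.00443·758 - 0.455 = 0.0354P*, so P* = 2.9/0.0354 = 82.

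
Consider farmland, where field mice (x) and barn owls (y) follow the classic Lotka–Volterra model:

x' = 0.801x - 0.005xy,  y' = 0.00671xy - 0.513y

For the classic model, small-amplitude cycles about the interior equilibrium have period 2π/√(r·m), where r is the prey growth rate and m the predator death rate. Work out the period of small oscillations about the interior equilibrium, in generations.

Here r = 0.801 and m = 0.513, so r·m = 0.411.
ω = √0.411 = 0.641 per generation, hence T = 2π/ω ≈ 9.8 generations.

T ≈ 9.8 generations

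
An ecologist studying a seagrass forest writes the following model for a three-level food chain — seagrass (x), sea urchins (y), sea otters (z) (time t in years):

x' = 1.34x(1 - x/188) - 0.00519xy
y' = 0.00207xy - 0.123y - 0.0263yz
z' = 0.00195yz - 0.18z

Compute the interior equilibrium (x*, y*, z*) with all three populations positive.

From dz/dt = 0: 0.00195y* = 0.18, so y* = 92.3.
From dx/dt = 0: 1.34(1 - x*/188) = 0.00519·92.3, giving x* = 188·(1 - 0.358) = 121.
From dy/dt = 0: 0.00207·121 - 0.123 = 0.0263z*, so z* = 0.127/0.0263 = 4.83.

x* ≈ 121, y* ≈ 92.3, z* ≈ 4.83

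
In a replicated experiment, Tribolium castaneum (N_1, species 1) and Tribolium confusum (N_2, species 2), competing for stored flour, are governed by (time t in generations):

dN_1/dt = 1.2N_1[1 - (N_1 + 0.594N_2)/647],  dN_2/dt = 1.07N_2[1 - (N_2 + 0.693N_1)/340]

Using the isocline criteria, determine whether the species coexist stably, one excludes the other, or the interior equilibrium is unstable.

species 1 excludes species 2

Compare the nullcline intercepts: K1/α12 = 647/0.594 = 1090 > K2 = 340; K2/α21 = 340/0.693 = 491 < K1 = 647.
Since the inequalities point opposite ways, species 1 can invade but species 2 cannot.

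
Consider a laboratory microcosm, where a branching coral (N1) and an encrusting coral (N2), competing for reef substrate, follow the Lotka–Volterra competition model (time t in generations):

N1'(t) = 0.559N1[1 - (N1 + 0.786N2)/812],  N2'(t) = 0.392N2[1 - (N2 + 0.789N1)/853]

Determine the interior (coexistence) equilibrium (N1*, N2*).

N1* ≈ 373, N2* ≈ 559

Setting both brackets to zero gives the nullclines N1 + 0.786N2 = 812 and 0.789N1 + N2 = 853.
Substituting N2 = 853 - 0.789N1 into the first: N1(1 - 0.786·0.789) = 812 - 0.786·853.
So N1* = 142/0.38 = 373, and then N2* = 853 - 0.789·373 = 559.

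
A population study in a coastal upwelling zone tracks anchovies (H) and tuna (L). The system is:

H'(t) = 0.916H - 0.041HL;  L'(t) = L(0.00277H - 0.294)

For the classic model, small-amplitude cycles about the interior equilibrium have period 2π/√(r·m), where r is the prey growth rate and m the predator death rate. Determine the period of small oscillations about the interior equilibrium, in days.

T ≈ 12.1 days

Here r = 0.916 and m = 0.294, so r·m = 0.269.
ω = √0.269 = 0.519 per day, hence T = 2π/ω ≈ 12.1 days.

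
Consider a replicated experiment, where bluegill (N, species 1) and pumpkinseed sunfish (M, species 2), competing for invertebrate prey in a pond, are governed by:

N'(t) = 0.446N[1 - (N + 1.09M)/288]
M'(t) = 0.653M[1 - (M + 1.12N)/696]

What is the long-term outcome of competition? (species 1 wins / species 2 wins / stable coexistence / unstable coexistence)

species 2 excludes species 1

Compare the nullcline intercepts: K1/α12 = 288/1.09 = 264 < K2 = 696; K2/α21 = 696/1.12 = 621 > K1 = 288.
Since the inequalities point opposite ways, species 2 can invade but species 1 cannot.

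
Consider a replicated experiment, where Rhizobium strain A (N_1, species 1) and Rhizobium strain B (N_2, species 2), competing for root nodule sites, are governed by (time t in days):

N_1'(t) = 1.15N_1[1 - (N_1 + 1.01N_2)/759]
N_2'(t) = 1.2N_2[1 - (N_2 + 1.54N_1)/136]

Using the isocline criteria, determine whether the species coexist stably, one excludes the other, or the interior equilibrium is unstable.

Compare the nullcline intercepts: K1/α12 = 759/1.01 = 751 > K2 = 136; K2/α21 = 136/1.54 = 88.3 < K1 = 759.
Since the inequalities point opposite ways, species 1 can invade but species 2 cannot.

species 1 excludes species 2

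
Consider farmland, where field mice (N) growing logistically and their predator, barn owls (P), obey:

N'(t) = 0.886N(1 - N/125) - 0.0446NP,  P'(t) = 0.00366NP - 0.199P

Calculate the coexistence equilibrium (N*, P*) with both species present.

From dP/dt = 0 with P > 0: 0.00366N* = 0.199, so N* = 54.4.
Substitute into dN/dt = 0: 0.886(1 - 54.4/125) = 0.0446P*.
The bracket is 0.565, giving P* = 0.501/0.0446 = 11.2.

N* ≈ 54.4, P* ≈ 11.2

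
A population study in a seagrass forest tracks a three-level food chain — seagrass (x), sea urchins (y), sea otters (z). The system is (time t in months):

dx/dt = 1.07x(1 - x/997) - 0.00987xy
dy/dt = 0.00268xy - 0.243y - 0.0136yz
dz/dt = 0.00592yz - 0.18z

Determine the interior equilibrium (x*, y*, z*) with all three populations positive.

x* ≈ 717, y* ≈ 30.4, z* ≈ 123

From dz/dt = 0: 0.00592y* = 0.18, so y* = 30.4.
From dx/dt = 0: 1.07(1 - x*/997) = 0.00987·30.4, giving x* = 997·(1 - 0.28) = 717.
From dy/dt = 0: 0.00268·717 - 0.243 = 0.0136z*, so z* = 1.68/0.0136 = 123.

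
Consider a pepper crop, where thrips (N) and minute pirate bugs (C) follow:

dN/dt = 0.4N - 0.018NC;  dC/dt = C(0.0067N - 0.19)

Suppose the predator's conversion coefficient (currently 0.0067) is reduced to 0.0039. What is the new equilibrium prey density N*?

At the interior fixed point, setting dC/dt = 0 with C > 0 fixes N* = (predator death rate)/(NC coefficient) — independent of the other coefficients.
With the change, N* = 0.19/0.0039 = 48.7; it rises from 28.4.

N* ≈ 48.7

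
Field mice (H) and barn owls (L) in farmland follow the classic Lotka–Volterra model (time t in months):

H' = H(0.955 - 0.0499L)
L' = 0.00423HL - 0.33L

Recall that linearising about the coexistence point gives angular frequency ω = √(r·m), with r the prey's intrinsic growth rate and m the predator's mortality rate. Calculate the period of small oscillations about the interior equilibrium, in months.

T ≈ 11.2 months

Here r = 0.955 and m = 0.33, so r·m = 0.315.
ω = √0.315 = 0.561 per month, hence T = 2π/ω ≈ 11.2 months.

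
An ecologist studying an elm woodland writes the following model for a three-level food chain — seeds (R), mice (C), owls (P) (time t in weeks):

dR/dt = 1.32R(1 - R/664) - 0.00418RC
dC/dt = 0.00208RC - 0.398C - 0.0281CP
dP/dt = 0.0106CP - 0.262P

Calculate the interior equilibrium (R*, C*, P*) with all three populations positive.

From dP/dt = 0: 0.0106C* = 0.262, so C* = 24.7.
From dR/dt = 0: 1.32(1 - R*/664) = 0.00418·24.7, giving R* = 664·(1 - 0.0783) = 612.
From dC/dt = 0: 0.00208·612 - 0.398 = 0.0281P*, so P* = 0.875/0.0281 = 31.1.

R* ≈ 612, C* ≈ 24.7, P* ≈ 31.1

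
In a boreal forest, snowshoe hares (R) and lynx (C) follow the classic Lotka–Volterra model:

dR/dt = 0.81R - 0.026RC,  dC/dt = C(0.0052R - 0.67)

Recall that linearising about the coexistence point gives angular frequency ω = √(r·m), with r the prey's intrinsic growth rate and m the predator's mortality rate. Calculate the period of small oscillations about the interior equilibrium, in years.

T ≈ 8.53 years

Here r = 0.81 and m = 0.67, so r·m = 0.543.
ω = √0.543 = 0.737 per year, hence T = 2π/ω ≈ 8.53 years.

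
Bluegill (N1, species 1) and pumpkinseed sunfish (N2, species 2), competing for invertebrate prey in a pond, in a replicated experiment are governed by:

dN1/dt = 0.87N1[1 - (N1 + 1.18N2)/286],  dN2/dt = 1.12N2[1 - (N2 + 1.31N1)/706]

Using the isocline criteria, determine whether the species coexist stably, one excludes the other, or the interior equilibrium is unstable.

species 2 excludes species 1

Compare the nullcline intercepts: K1/α12 = 286/1.18 = 242 < K2 = 706; K2/α21 = 706/1.31 = 539 > K1 = 286.
Since the inequalities point opposite ways, species 2 can invade but species 1 cannot.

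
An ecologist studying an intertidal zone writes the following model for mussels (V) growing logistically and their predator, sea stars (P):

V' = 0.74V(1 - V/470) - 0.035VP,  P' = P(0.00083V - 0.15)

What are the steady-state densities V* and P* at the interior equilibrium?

V* ≈ 181, P* ≈ 13

From dP/dt = 0 with P > 0: 0.00083V* = 0.15, so V* = 181.
Substitute into dV/dt = 0: 0.74(1 - 181/470) = 0.035P*.
The bracket is 0.615, giving P* = 0.455/0.035 = 13.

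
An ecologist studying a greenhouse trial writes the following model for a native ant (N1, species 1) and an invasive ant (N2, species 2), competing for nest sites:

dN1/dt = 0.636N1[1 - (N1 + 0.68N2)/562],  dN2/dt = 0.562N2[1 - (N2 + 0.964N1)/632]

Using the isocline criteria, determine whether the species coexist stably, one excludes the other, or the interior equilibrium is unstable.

stable coexistence

Compare the nullcline intercepts: K1/α12 = 562/0.68 = 826 > K2 = 632; K2/α21 = 632/0.964 = 656 > K1 = 562.
Since both inequalities hold, each species can invade when rare, so the interior equilibrium is stable.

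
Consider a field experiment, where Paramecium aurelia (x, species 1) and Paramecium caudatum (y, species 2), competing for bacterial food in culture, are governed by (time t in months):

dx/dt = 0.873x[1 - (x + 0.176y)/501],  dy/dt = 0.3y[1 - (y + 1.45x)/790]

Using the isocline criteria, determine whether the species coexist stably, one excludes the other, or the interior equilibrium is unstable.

stable coexistence

Compare the nullcline intercepts: K1/α12 = 501/0.176 = 2850 > K2 = 790; K2/α21 = 790/1.45 = 545 > K1 = 501.
Since both inequalities hold, each species can invade when rare, so the interior equilibrium is stable.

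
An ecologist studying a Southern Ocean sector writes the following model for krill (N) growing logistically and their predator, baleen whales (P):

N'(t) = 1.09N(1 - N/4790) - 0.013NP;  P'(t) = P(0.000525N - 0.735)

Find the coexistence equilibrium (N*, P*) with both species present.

N* ≈ 1400, P* ≈ 59.3

From dP/dt = 0 with P > 0: 0.000525N* = 0.735, so N* = 1400.
Substitute into dN/dt = 0: 1.09(1 - 1400/4790) = 0.013P*.
The bracket is 0.708, giving P* = 0.771/0.013 = 59.3.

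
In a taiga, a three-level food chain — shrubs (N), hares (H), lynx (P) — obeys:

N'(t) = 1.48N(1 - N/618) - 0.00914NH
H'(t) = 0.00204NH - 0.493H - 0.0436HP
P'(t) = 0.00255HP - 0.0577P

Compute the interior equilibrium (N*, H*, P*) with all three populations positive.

From dP/dt = 0: 0.00255H* = 0.0577, so H* = 22.6.
From dN/dt = 0: 1.48(1 - N*/618) = 0.00914·22.6, giving N* = 618·(1 - 0.14) = 532.
From dH/dt = 0: 0.00204·532 - 0.493 = 0.0436P*, so P* = 0.592/0.0436 = 13.6.

N* ≈ 532, H* ≈ 22.6, P* ≈ 13.6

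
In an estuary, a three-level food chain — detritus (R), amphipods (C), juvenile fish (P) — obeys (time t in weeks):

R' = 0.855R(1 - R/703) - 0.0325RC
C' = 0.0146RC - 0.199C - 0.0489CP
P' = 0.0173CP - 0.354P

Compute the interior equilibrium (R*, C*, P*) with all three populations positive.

From dP/dt = 0: 0.0173C* = 0.354, so C* = 20.5.
From dR/dt = 0: 0.855(1 - R*/703) = 0.0325·20.5, giving R* = 703·(1 - 0.778) = 156.
From dC/dt = 0: 0.0146·156 - 0.199 = 0.0489P*, so P* = 2.08/0.0489 = 42.6.

R* ≈ 156, C* ≈ 20.5, P* ≈ 42.6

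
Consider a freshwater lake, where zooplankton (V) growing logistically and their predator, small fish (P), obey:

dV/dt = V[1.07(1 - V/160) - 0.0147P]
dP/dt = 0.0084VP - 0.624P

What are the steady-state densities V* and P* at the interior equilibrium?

From dP/dt = 0 with P > 0: 0.0084V* = 0.624, so V* = 74.3.
Substitute into dV/dt = 0: 1.07(1 - 74.3/160) = 0.0147P*.
The bracket is 0.536, giving P* = 0.573/0.0147 = 39.

V* ≈ 74.3, P* ≈ 39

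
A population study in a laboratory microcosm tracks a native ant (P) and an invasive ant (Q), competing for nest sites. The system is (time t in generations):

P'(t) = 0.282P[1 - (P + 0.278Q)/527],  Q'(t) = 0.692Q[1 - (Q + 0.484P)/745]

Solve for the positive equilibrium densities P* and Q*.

P* ≈ 370, Q* ≈ 566

Setting both brackets to zero gives the nullclines P + 0.278Q = 527 and 0.484P + Q = 745.
Substituting Q = 745 - 0.484P into the first: P(1 - 0.278·0.484) = 527 - 0.278·745.
So P* = 320/0.865 = 370, and then Q* = 745 - 0.484·370 = 566.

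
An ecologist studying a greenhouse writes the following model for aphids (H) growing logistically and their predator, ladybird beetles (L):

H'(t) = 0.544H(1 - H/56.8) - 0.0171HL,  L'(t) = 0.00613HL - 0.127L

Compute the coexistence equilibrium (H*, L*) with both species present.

H* ≈ 20.7, L* ≈ 20.2

From dL/dt = 0 with L > 0: 0.00613H* = 0.127, so H* = 20.7.
Substitute into dH/dt = 0: 0.544(1 - 20.7/56.8) = 0.0171L*.
The bracket is 0.635, giving L* = 0.346/0.0171 = 20.2.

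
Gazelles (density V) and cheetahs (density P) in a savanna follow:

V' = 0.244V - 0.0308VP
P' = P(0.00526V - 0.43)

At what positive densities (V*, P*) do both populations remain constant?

Set dP/dt = 0 with P > 0: 0.00526V - 0.43 = 0, so V* = 0.43/0.00526 = 81.7.
Set dV/dt = 0 with V > 0: 0.244 - 0.0308P = 0, so P* = 0.244/0.0308 = 7.92.

V* ≈ 81.7, P* ≈ 7.92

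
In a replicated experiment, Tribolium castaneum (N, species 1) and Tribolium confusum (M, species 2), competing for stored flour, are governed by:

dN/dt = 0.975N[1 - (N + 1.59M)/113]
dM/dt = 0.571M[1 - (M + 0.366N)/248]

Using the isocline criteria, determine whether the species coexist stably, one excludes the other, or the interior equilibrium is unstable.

species 2 excludes species 1

Compare the nullcline intercepts: K1/α12 = 113/1.59 = 71.1 < K2 = 248; K2/α21 = 248/0.366 = 678 > K1 = 113.
Since the inequalities point opposite ways, species 2 can invade but species 1 cannot.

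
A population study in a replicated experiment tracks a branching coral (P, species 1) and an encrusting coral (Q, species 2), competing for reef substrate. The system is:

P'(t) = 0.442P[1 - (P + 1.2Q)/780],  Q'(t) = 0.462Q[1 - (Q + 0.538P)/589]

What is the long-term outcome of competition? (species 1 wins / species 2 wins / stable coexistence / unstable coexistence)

stable coexistence

Compare the nullcline intercepts: K1/α12 = 780/1.2 = 650 > K2 = 589; K2/α21 = 589/0.538 = 1090 > K1 = 780.
Since both inequalities hold, each species can invade when rare, so the interior equilibrium is stable.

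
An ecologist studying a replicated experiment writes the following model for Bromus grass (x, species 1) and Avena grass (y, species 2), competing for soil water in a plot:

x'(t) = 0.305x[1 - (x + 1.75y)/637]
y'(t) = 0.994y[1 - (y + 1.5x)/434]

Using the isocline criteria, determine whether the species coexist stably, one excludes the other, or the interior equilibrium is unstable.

unstable coexistence (outcome depends on initial conditions)

Compare the nullcline intercepts: K1/α12 = 637/1.75 = 364 < K2 = 434; K2/α21 = 434/1.5 = 289 < K1 = 637.
Since both are reversed, neither can invade when rare; the interior point is a saddle.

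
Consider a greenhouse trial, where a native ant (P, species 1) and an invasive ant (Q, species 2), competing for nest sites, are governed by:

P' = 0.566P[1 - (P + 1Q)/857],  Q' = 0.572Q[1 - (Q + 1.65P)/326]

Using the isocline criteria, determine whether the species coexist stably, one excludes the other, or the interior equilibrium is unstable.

Compare the nullcline intercepts: K1/α12 = 857/1 = 857 > K2 = 326; K2/α21 = 326/1.65 = 198 < K1 = 857.
Since the inequalities point opposite ways, species 1 can invade but species 2 cannot.

species 1 excludes species 2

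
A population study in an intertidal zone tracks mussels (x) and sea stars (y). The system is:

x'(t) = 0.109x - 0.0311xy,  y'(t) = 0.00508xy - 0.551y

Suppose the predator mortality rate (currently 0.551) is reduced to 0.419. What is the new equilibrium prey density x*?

x* ≈ 82.5

At the interior fixed point, setting dy/dt = 0 with y > 0 fixes x* = (predator death rate)/(xy coefficient) — independent of the other coefficients.
With the change, x* = 0.419/0.00508 = 82.5; it falls from 108.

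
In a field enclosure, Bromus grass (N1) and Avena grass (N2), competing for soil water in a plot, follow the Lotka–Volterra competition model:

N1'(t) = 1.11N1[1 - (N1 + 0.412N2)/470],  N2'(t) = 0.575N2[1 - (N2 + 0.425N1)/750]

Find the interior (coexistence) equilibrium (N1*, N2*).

N1* ≈ 195, N2* ≈ 667

Setting both brackets to zero gives the nullclines N1 + 0.412N2 = 470 and 0.425N1 + N2 = 750.
Substituting N2 = 750 - 0.425N1 into the first: N1(1 - 0.412·0.425) = 470 - 0.412·750.
So N1* = 161/0.825 = 195, and then N2* = 750 - 0.425·195 = 667.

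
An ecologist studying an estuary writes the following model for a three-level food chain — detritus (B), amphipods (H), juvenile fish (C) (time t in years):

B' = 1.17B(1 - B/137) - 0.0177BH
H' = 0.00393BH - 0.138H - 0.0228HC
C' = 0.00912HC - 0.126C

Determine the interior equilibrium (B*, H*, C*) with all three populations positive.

B* ≈ 108, H* ≈ 13.8, C* ≈ 12.6

From dC/dt = 0: 0.00912H* = 0.126, so H* = 13.8.
From dB/dt = 0: 1.17(1 - B*/137) = 0.0177·13.8, giving B* = 137·(1 - 0.209) = 108.
From dH/dt = 0: 0.00393·108 - 0.138 = 0.0228C*, so C* = 0.288/0.0228 = 12.6.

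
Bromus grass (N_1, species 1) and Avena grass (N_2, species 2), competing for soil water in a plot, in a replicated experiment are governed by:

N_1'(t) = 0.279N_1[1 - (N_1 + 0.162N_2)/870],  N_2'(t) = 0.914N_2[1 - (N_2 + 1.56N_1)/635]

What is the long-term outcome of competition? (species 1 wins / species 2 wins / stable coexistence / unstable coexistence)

species 1 excludes species 2

Compare the nullcline intercepts: K1/α12 = 870/0.162 = 5370 > K2 = 635; K2/α21 = 635/1.56 = 407 < K1 = 870.
Since the inequalities point opposite ways, species 1 can invade but species 2 cannot.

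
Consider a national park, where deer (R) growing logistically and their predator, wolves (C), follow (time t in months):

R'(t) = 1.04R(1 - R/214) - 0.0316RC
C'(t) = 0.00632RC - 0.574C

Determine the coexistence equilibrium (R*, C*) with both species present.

From dC/dt = 0 with C > 0: 0.00632R* = 0.574, so R* = 90.8.
Substitute into dR/dt = 0: 1.04(1 - 90.8/214) = 0.0316C*.
The bracket is 0.576, giving C* = 0.599/0.0316 = 18.9.

R* ≈ 90.8, C* ≈ 18.9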